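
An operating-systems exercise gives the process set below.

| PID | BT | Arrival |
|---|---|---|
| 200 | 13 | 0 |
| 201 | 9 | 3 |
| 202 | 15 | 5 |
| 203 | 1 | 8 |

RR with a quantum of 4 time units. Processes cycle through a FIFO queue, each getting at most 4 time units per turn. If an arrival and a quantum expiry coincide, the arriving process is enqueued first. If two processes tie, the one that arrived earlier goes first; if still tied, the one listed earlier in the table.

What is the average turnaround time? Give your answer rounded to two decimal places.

Timeline: | 200 0-4 | 201 4-8 | 200 8-12 | 202 12-16 | 203 16-17 | 201 17-21 | 200 21-25 | 202 25-29 | 201 29-30 | 200 30-31 | 202 31-38 |
Completion: 200=31  201=30  202=38  203=17
Turnaround (C−A): 200=31  201=27  202=33  203=9
Turnaround times: 200=31, 201=27, 202=33, 203=9
Average turnaround = (31+27+33+9) / 4 = 100/4 = 25.00

25.00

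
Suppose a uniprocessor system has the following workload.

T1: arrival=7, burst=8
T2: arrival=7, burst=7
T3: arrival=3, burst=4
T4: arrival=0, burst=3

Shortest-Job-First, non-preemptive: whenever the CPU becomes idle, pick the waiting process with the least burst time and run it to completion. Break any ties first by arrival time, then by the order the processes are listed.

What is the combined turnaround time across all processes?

Gantt: | T4 0-3 | T3 3-7 | T2 7-14 | T1 14-22 |
Completion: T1=22  T2=14  T3=7  T4=3
Turnaround (C−A): T1=15  T2=7  T3=4  T4=3
Turnaround = completion − arrival: T1=15, T2=7, T3=4, T4=3
Total turnaround = 15 + 7 + 4 + 3 = 29

29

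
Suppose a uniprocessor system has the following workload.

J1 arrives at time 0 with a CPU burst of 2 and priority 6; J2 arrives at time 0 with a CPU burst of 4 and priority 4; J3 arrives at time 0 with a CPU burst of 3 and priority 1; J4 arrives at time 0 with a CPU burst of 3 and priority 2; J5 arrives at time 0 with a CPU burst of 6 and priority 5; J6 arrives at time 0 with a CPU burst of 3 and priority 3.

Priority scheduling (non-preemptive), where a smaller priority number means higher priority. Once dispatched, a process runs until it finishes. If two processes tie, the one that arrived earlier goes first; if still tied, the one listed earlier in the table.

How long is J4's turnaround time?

Gantt: | J3 0-3 | J4 3-6 | J6 6-9 | J2 9-13 | J5 13-19 | J1 19-21 |
Completion: J1=21  J2=13  J3=3  J4=6  J5=19  J6=9
Turnaround(J4) = completion − arrival = 6 − 0 = 6

6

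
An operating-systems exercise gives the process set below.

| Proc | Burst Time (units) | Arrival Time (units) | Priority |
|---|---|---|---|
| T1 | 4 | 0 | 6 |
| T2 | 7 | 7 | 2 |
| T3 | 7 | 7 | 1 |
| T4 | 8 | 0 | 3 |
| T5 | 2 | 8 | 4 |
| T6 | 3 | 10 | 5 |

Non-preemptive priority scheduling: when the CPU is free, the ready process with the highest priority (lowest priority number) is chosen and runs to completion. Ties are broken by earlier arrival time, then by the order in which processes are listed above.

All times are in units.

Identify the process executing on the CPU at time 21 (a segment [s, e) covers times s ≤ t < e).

T2

Schedule: | T4 0-8 | T3 8-15 | T2 15-22 | T5 22-24 | T6 24-27 | T1 27-31 |
Completion: T1=31  T2=22  T3=15  T4=8  T5=24  T6=27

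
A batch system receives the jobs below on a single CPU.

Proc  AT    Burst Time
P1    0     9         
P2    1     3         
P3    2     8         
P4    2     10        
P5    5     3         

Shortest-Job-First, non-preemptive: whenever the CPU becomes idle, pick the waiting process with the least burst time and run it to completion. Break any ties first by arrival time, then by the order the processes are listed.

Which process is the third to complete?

P5

Gantt: | P1 0-9 | P2 9-12 | P5 12-15 | P3 15-23 | P4 23-33 |
Completion: P1=9  P2=12  P3=23  P4=33  P5=15
Turnaround (C−A): P1=9  P2=11  P3=21  P4=31  P5=10
Finish order: P1 → P2 → P5 → P3 → P4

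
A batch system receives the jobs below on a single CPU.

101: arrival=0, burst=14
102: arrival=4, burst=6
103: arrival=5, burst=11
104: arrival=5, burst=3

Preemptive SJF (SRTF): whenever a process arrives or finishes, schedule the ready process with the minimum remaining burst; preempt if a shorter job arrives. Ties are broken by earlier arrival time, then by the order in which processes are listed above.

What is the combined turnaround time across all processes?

Schedule: | 101 0-4 | 102 4-5 | 104 5-8 | 102 8-13 | 101 13-23 | 103 23-34 |
Completion: 101=23  102=13  103=34  104=8
Turnaround (C−A): 101=23  102=9  103=29  104=3
Turnaround = completion − arrival: 101=23, 102=9, 103=29, 104=3
Total turnaround = 23 + 9 + 29 + 3 = 64

64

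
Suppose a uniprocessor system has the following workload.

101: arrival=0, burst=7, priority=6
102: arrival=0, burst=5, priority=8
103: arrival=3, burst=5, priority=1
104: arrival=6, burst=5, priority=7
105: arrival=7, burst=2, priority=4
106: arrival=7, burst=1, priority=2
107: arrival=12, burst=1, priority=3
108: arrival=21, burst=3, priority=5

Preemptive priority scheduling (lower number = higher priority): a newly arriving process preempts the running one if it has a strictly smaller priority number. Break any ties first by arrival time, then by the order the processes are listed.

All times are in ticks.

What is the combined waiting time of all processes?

46

Gantt: | 101 0-3 | 103 3-8 | 106 8-9 | 105 9-11 | 101 11-12 | 107 12-13 | 101 13-16 | 104 16-21 | 108 21-24 | 102 24-29 |
Completion: 101=16  102=29  103=8  104=21  105=11  106=9  107=13  108=24
Waiting = turnaround − burst: 101=9, 102=24, 103=0, 104=10, 105=2, 106=1, 107=0, 108=0
Total waiting = 9 + 24 + 0 + 10 + 2 + 1 + 0 + 0 = 46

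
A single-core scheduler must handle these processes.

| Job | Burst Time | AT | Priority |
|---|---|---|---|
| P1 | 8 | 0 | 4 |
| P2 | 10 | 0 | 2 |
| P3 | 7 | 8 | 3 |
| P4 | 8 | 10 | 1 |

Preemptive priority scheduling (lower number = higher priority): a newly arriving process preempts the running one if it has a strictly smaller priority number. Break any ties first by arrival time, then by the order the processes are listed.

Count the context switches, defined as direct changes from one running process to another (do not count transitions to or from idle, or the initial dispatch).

Gantt: | P2 0-10 | P4 10-18 | P3 18-25 | P1 25-33 |
Completion: P1=33  P2=10  P3=25  P4=18

3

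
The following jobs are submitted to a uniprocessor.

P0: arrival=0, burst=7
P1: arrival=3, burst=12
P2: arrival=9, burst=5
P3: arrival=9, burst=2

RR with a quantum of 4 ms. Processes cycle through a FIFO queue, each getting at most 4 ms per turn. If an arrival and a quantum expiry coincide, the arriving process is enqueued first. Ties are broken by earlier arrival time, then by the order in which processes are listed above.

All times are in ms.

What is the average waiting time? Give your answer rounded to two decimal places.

9.00

Gantt: | P0 0-4 | P1 4-8 | P0 8-11 | P1 11-15 | P2 15-19 | P3 19-21 | P1 21-25 | P2 25-26 |
Completion: P0=11  P1=25  P2=26  P3=21
Turnaround (C−A): P0=11  P1=22  P2=17  P3=12
Waiting times: P0=4, P1=10, P2=12, P3=10
Average waiting = (4+10+12+10) / 4 = 36/4 = 9.00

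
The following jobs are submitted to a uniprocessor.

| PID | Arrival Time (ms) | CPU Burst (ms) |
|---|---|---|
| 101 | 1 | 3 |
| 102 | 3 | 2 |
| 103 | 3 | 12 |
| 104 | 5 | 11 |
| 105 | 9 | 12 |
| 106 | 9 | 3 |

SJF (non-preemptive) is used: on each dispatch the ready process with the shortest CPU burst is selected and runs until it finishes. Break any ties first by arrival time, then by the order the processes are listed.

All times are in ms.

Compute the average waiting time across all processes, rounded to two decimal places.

Schedule: | idle 0-1 | 101 1-4 | 102 4-6 | 104 6-17 | 106 17-20 | 103 20-32 | 105 32-44 |
Completion: 101=4  102=6  103=32  104=17  105=44  106=20
Turnaround (C−A): 101=3  102=3  103=29  104=12  105=35  106=11
Waiting times: 101=0, 102=1, 103=17, 104=1, 105=23, 106=8
Average waiting = (0+1+17+1+23+8) / 6 = 50/6 = 8.33

8.33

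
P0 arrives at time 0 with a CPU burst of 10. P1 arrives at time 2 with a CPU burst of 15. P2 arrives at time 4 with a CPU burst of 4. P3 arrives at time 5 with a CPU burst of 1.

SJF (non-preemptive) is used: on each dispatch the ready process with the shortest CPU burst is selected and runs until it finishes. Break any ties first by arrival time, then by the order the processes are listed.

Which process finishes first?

Timeline: | P0 0-10 | P3 10-11 | P2 11-15 | P1 15-30 |
Completion: P0=10  P1=30  P2=15  P3=11
Turnaround (C−A): P0=10  P1=28  P2=11  P3=6
Finish order: P0 → P3 → P2 → P1

P0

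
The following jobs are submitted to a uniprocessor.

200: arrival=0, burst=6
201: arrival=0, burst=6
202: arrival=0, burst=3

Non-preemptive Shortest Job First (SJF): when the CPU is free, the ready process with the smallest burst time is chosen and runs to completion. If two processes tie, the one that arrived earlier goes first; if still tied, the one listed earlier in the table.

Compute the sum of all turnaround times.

27

Gantt: | 202 0-3 | 200 3-9 | 201 9-15 |
Completion: 200=9  201=15  202=3
Turnaround = completion − arrival: 200=9, 201=15, 202=3
Total turnaround = 9 + 15 + 3 = 27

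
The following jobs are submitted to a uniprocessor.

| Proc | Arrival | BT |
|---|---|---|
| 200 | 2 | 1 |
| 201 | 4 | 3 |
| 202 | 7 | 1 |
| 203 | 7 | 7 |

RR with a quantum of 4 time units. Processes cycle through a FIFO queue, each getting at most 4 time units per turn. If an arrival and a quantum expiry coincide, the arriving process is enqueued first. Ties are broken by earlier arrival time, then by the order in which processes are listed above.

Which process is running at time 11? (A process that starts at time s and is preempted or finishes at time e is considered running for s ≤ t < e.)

Timeline: | idle 0-2 | 200 2-3 | idle 3-4 | 201 4-7 | 202 7-8 | 203 8-15 |
Completion: 200=3  201=7  202=8  203=15

203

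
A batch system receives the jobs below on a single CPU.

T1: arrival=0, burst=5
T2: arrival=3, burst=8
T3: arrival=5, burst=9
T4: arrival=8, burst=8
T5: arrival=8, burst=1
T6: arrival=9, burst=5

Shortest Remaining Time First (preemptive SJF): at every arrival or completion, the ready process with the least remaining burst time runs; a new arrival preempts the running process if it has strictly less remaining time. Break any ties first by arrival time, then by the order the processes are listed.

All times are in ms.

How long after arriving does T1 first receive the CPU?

Gantt: | T1 0-5 | T2 5-8 | T5 8-9 | T2 9-14 | T6 14-19 | T4 19-27 | T3 27-36 |
Completion: T1=5  T2=14  T3=36  T4=27  T5=9  T6=19
Response(T1) = first start − arrival = 0 − 0 = 0

0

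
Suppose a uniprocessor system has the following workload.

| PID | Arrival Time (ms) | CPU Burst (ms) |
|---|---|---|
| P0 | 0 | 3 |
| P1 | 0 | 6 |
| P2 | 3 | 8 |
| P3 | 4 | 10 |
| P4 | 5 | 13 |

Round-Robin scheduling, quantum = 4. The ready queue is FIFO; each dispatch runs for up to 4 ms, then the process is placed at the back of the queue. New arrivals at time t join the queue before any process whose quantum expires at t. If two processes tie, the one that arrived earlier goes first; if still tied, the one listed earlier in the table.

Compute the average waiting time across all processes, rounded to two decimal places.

14.40

Gantt: | P0 0-3 | P1 3-7 | P2 7-11 | P3 11-15 | P4 15-19 | P1 19-21 | P2 21-25 | P3 25-29 | P4 29-33 | P3 33-35 | P4 35-40 |
Completion: P0=3  P1=21  P2=25  P3=35  P4=40
Turnaround (C−A): P0=3  P1=21  P2=22  P3=31  P4=35
Waiting times: P0=0, P1=15, P2=14, P3=21, P4=22
Average waiting = (0+15+14+21+22) / 5 = 72/5 = 14.40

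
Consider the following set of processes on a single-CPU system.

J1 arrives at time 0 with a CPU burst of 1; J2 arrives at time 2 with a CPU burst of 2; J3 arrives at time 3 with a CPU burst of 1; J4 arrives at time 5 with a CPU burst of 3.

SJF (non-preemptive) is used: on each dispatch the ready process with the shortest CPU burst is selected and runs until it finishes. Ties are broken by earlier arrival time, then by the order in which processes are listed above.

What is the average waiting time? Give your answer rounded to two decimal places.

Gantt: | J1 0-1 | idle 1-2 | J2 2-4 | J3 4-5 | J4 5-8 |
Completion: J1=1  J2=4  J3=5  J4=8
Waiting times: J1=0, J2=0, J3=1, J4=0
Average waiting = (0+0+1+0) / 4 = 1/4 = 0.25

0.25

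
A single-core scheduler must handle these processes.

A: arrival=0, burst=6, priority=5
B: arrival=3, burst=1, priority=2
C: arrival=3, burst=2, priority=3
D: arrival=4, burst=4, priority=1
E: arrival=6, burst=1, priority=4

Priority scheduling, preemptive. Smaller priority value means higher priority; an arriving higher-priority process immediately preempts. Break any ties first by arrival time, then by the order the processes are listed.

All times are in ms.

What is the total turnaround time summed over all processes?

Schedule: | A 0-3 | B 3-4 | D 4-8 | C 8-10 | E 10-11 | A 11-14 |
Completion: A=14  B=4  C=10  D=8  E=11
Turnaround (C−A): A=14  B=1  C=7  D=4  E=5
Turnaround = completion − arrival: A=14, B=1, C=7, D=4, E=5
Total turnaround = 14 + 1 + 7 + 4 + 5 = 31

31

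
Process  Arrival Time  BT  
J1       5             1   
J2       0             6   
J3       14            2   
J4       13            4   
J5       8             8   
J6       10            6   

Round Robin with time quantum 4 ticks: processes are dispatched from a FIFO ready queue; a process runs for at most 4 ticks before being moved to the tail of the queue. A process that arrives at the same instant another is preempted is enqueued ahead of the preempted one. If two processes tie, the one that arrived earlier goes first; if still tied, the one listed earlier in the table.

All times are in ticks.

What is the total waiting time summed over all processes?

Timeline: | J2 0-6 | J1 6-7 | idle 7-8 | J5 8-12 | J6 12-16 | J5 16-20 | J4 20-24 | J3 24-26 | J6 26-28 |
Completion: J1=7  J2=6  J3=26  J4=24  J5=20  J6=28
Turnaround (C−A): J1=2  J2=6  J3=12  J4=11  J5=12  J6=18
Waiting = turnaround − burst: J1=1, J2=0, J3=10, J4=7, J5=4, J6=12
Total waiting = 1 + 0 + 10 + 7 + 4 + 12 = 34

34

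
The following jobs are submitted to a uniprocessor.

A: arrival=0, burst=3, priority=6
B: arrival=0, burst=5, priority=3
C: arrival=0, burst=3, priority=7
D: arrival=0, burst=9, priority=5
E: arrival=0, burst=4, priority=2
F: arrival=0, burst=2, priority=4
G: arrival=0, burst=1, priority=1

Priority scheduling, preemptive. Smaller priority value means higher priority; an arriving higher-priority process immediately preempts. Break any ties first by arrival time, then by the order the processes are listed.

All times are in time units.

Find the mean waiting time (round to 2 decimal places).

10.43

Timeline: | G 0-1 | E 1-5 | B 5-10 | F 10-12 | D 12-21 | A 21-24 | C 24-27 |
Completion: A=24  B=10  C=27  D=21  E=5  F=12  G=1
Turnaround (C−A): A=24  B=10  C=27  D=21  E=5  F=12  G=1
Waiting times: A=21, B=5, C=24, D=12, E=1, F=10, G=0
Average waiting = (21+5+24+12+1+10+0) / 7 = 73/7 = 10.43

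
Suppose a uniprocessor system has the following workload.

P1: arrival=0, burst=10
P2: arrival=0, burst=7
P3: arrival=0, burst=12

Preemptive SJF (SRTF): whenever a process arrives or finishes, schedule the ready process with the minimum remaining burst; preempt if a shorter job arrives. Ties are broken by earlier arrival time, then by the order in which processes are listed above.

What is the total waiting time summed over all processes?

Gantt: | P2 0-7 | P1 7-17 | P3 17-29 |
Completion: P1=17  P2=7  P3=29
Waiting = turnaround − burst: P1=7, P2=0, P3=17
Total waiting = 7 + 0 + 17 = 24

24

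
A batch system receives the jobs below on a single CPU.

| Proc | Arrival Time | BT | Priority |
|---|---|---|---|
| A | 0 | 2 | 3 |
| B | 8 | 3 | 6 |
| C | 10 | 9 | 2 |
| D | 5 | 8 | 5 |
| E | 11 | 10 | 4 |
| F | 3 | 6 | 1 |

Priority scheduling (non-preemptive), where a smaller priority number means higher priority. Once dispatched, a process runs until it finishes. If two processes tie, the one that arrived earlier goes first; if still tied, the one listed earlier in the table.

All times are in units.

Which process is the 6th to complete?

Gantt: | A 0-2 | idle 2-3 | F 3-9 | D 9-17 | C 17-26 | E 26-36 | B 36-39 |
Completion: A=2  B=39  C=26  D=17  E=36  F=9
Turnaround (C−A): A=2  B=31  C=16  D=12  E=25  F=6
Finish order: A → F → D → C → E → B

B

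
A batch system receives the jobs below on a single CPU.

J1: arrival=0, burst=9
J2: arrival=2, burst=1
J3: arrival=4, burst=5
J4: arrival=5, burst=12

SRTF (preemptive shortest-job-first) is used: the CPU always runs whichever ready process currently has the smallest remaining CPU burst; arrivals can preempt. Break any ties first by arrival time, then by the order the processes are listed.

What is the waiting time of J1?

Gantt: | J1 0-2 | J2 2-3 | J1 3-4 | J3 4-9 | J1 9-15 | J4 15-27 |
Completion: J1=15  J2=3  J3=9  J4=27
Waiting(J1) = turnaround − burst = 15 − 9 = 6

6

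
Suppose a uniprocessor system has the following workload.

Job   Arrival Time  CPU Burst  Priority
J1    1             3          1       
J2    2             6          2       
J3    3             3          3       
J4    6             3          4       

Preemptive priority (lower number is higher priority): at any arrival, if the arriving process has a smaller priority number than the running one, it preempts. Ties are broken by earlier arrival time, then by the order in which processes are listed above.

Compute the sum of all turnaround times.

Timeline: | idle 0-1 | J1 1-4 | J2 4-10 | J3 10-13 | J4 13-16 |
Completion: J1=4  J2=10  J3=13  J4=16
Turnaround (C−A): J1=3  J2=8  J3=10  J4=10
Turnaround = completion − arrival: J1=3, J2=8, J3=10, J4=10
Total turnaround = 3 + 8 + 10 + 10 = 31

31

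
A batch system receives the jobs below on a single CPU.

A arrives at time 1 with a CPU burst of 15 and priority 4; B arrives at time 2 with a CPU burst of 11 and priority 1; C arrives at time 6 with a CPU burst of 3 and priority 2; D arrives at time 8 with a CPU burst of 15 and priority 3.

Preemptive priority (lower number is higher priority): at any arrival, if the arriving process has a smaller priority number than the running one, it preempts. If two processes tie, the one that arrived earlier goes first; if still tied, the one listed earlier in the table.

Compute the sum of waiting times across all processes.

44

Gantt: | idle 0-1 | A 1-2 | B 2-13 | C 13-16 | D 16-31 | A 31-45 |
Completion: A=45  B=13  C=16  D=31
Waiting = turnaround − burst: A=29, B=0, C=7, D=8
Total waiting = 29 + 0 + 7 + 8 = 44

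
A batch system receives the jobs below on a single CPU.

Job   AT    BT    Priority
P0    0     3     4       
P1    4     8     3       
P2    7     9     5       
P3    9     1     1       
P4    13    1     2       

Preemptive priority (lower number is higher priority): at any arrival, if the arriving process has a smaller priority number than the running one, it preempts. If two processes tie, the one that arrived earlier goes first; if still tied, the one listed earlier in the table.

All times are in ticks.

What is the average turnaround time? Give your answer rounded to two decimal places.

6.00

Gantt: | P0 0-3 | idle 3-4 | P1 4-9 | P3 9-10 | P1 10-13 | P4 13-14 | P2 14-23 |
Completion: P0=3  P1=13  P2=23  P3=10  P4=14
Turnaround (C−A): P0=3  P1=9  P2=16  P3=1  P4=1
Turnaround times: P0=3, P1=9, P2=16, P3=1, P4=1
Average turnaround = (3+9+16+1+1) / 5 = 30/5 = 6.00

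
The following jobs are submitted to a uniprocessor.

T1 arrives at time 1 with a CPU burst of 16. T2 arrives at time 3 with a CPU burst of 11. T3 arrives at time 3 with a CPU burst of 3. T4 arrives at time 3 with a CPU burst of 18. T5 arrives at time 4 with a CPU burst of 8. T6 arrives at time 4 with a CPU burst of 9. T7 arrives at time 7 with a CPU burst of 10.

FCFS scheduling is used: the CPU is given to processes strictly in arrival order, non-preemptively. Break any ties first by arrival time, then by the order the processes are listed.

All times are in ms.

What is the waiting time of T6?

Timeline: | idle 0-1 | T1 1-17 | T2 17-28 | T3 28-31 | T4 31-49 | T5 49-57 | T6 57-66 | T7 66-76 |
Completion: T1=17  T2=28  T3=31  T4=49  T5=57  T6=66  T7=76
Turnaround (C−A): T1=16  T2=25  T3=28  T4=46  T5=53  T6=62  T7=69
Waiting(T6) = turnaround − burst = 62 − 9 = 53

53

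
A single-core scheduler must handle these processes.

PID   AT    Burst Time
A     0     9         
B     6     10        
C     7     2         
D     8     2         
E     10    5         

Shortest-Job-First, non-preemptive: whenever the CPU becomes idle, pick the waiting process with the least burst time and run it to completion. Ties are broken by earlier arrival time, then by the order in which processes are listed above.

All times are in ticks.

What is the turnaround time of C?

Gantt: | A 0-9 | C 9-11 | D 11-13 | E 13-18 | B 18-28 |
Completion: A=9  B=28  C=11  D=13  E=18
Turnaround (C−A): A=9  B=22  C=4  D=5  E=8
Turnaround(C) = completion − arrival = 11 − 7 = 4

4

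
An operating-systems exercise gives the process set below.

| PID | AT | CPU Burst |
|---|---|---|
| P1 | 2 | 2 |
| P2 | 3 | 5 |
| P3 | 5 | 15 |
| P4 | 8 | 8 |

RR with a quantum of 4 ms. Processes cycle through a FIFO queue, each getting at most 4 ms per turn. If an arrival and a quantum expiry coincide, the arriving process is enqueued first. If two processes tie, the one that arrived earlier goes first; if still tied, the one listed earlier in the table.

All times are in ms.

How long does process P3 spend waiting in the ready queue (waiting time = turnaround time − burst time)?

12

Gantt: | idle 0-2 | P1 2-4 | P2 4-8 | P3 8-12 | P4 12-16 | P2 16-17 | P3 17-21 | P4 21-25 | P3 25-32 |
Completion: P1=4  P2=17  P3=32  P4=25
Turnaround (C−A): P1=2  P2=14  P3=27  P4=17
Waiting(P3) = turnaround − burst = 27 − 15 = 12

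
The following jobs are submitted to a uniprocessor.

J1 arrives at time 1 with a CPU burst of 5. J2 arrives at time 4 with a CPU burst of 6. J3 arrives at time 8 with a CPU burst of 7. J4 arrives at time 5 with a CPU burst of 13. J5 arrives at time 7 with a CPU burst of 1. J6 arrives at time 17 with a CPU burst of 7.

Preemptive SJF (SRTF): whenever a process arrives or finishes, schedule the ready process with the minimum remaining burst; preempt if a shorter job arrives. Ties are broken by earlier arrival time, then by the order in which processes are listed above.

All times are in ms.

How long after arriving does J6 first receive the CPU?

3

Gantt: | idle 0-1 | J1 1-6 | J2 6-7 | J5 7-8 | J2 8-13 | J3 13-20 | J6 20-27 | J4 27-40 |
Completion: J1=6  J2=13  J3=20  J4=40  J5=8  J6=27
Response(J6) = first start − arrival = 20 − 17 = 3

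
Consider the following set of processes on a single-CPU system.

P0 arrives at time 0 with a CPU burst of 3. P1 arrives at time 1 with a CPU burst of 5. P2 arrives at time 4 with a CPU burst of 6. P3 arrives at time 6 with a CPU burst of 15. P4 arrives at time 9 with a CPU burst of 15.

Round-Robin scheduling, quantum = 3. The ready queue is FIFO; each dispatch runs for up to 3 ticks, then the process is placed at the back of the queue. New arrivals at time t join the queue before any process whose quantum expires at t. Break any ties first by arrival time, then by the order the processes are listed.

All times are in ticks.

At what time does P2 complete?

20

Timeline: | P0 0-3 | P1 3-6 | P2 6-9 | P3 9-12 | P1 12-14 | P4 14-17 | P2 17-20 | P3 20-23 | P4 23-26 | P3 26-29 | P4 29-32 | P3 32-35 | P4 35-38 | P3 38-41 | P4 41-44 |
Completion: P0=3  P1=14  P2=20  P3=41  P4=44
Turnaround (C−A): P0=3  P1=13  P2=16  P3=35  P4=35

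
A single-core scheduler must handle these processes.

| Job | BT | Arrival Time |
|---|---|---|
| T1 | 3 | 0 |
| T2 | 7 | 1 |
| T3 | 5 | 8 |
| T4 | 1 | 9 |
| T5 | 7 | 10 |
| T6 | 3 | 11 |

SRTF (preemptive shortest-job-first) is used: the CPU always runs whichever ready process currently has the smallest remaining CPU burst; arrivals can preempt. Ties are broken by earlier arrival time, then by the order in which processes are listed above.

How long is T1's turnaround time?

Schedule: | T1 0-3 | T2 3-10 | T4 10-11 | T6 11-14 | T3 14-19 | T5 19-26 |
Completion: T1=3  T2=10  T3=19  T4=11  T5=26  T6=14
Turnaround (C−A): T1=3  T2=9  T3=11  T4=2  T5=16  T6=3
Turnaround(T1) = completion − arrival = 3 − 0 = 3

3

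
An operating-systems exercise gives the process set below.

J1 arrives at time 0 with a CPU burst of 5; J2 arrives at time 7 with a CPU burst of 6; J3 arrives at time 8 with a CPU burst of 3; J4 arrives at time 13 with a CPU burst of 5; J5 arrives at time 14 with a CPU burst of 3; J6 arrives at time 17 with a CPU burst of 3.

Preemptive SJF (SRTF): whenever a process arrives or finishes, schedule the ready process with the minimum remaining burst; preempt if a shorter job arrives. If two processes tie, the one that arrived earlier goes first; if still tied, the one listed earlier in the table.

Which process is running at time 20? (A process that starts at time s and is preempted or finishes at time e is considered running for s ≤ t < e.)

J6

Gantt: | J1 0-5 | idle 5-7 | J2 7-8 | J3 8-11 | J2 11-16 | J5 16-19 | J6 19-22 | J4 22-27 |
Completion: J1=5  J2=16  J3=11  J4=27  J5=19  J6=22
Turnaround (C−A): J1=5  J2=9  J3=3  J4=14  J5=5  J6=5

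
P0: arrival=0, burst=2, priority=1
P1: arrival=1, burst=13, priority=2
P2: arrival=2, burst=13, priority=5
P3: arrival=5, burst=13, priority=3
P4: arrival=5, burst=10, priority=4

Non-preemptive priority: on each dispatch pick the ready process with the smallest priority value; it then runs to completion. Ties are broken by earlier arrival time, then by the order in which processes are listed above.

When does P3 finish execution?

28

Schedule: | P0 0-2 | P1 2-15 | P3 15-28 | P4 28-38 | P2 38-51 |
Completion: P0=2  P1=15  P2=51  P3=28  P4=38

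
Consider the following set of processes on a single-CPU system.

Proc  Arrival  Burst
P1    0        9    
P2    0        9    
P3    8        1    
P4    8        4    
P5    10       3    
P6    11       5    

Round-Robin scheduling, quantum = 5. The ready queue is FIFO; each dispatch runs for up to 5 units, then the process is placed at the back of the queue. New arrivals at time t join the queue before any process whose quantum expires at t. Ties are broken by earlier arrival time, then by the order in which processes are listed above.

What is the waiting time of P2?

Timeline: | P1 0-5 | P2 5-10 | P1 10-14 | P3 14-15 | P4 15-19 | P5 19-22 | P2 22-26 | P6 26-31 |
Completion: P1=14  P2=26  P3=15  P4=19  P5=22  P6=31
Turnaround (C−A): P1=14  P2=26  P3=7  P4=11  P5=12  P6=20
Waiting(P2) = turnaround − burst = 26 − 9 = 17

17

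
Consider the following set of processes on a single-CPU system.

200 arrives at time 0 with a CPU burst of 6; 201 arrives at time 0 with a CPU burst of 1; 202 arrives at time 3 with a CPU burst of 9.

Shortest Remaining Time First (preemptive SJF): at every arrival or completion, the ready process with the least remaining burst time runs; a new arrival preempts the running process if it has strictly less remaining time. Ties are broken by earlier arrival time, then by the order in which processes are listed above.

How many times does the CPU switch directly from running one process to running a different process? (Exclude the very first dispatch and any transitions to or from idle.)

Gantt: | 201 0-1 | 200 1-7 | 202 7-16 |
Completion: 200=7  201=1  202=16
Turnaround (C−A): 200=7  201=1  202=13

2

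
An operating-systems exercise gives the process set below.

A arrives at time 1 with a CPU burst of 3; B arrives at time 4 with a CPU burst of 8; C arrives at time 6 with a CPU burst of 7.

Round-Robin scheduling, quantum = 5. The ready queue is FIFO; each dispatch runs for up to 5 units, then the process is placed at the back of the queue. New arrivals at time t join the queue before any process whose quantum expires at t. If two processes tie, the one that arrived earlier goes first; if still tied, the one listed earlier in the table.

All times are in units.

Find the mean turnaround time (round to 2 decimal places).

9.67

Timeline: | idle 0-1 | A 1-4 | B 4-9 | C 9-14 | B 14-17 | C 17-19 |
Completion: A=4  B=17  C=19
Turnaround times: A=3, B=13, C=13
Average turnaround = (3+13+13) / 3 = 29/3 = 9.67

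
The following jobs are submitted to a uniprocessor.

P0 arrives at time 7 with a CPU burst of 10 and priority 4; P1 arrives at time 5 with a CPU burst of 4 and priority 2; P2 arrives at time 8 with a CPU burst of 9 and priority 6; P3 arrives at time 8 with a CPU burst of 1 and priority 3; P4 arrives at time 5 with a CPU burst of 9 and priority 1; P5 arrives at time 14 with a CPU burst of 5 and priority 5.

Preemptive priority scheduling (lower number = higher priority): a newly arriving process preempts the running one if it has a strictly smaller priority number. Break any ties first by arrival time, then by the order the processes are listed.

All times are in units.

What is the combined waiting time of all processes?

72

Schedule: | idle 0-5 | P4 5-14 | P1 14-18 | P3 18-19 | P0 19-29 | P5 29-34 | P2 34-43 |
Completion: P0=29  P1=18  P2=43  P3=19  P4=14  P5=34
Turnaround (C−A): P0=22  P1=13  P2=35  P3=11  P4=9  P5=20
Waiting = turnaround − burst: P0=12, P1=9, P2=26, P3=10, P4=0, P5=15
Total waiting = 12 + 9 + 26 + 10 + 0 + 15 = 72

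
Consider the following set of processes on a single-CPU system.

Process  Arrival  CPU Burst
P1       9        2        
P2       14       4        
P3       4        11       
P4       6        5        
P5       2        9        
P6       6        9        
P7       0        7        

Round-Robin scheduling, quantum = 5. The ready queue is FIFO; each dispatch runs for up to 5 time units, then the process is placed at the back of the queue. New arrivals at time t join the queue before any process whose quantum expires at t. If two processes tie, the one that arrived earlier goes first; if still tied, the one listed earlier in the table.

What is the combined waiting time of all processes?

Schedule: | P7 0-5 | P5 5-10 | P3 10-15 | P7 15-17 | P4 17-22 | P6 22-27 | P1 27-29 | P5 29-33 | P2 33-37 | P3 37-42 | P6 42-46 | P3 46-47 |
Completion: P1=29  P2=37  P3=47  P4=22  P5=33  P6=46  P7=17
Waiting = turnaround − burst: P1=18, P2=19, P3=32, P4=11, P5=22, P6=31, P7=10
Total waiting = 18 + 19 + 32 + 11 + 22 + 31 + 10 = 143

143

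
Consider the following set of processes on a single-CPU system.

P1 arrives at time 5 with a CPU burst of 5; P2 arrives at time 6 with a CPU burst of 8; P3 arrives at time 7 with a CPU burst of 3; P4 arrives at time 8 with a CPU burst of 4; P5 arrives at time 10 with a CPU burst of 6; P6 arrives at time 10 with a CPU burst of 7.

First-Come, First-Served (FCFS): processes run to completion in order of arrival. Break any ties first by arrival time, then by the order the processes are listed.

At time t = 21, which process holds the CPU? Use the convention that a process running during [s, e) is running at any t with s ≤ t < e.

P4

Schedule: | idle 0-5 | P1 5-10 | P2 10-18 | P3 18-21 | P4 21-25 | P5 25-31 | P6 31-38 |
Completion: P1=10  P2=18  P3=21  P4=25  P5=31  P6=38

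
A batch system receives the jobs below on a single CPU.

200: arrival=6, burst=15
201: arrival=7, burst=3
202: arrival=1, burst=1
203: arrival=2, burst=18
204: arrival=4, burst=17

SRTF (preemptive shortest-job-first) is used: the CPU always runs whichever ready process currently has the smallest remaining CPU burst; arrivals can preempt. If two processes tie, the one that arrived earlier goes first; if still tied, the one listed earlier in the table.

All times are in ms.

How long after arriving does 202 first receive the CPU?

0

Schedule: | idle 0-1 | 202 1-2 | 203 2-7 | 201 7-10 | 203 10-23 | 200 23-38 | 204 38-55 |
Completion: 200=38  201=10  202=2  203=23  204=55
Response(202) = first start − arrival = 1 − 1 = 0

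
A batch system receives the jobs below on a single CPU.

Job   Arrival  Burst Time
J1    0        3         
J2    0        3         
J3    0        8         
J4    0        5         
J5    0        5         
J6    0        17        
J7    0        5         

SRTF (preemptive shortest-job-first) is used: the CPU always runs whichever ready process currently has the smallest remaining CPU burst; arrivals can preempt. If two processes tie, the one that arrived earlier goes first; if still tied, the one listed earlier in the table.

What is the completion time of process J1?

3

Schedule: | J1 0-3 | J2 3-6 | J4 6-11 | J5 11-16 | J7 16-21 | J3 21-29 | J6 29-46 |
Completion: J1=3  J2=6  J3=29  J4=11  J5=16  J6=46  J7=21
Turnaround (C−A): J1=3  J2=6  J3=29  J4=11  J5=16  J6=46  J7=21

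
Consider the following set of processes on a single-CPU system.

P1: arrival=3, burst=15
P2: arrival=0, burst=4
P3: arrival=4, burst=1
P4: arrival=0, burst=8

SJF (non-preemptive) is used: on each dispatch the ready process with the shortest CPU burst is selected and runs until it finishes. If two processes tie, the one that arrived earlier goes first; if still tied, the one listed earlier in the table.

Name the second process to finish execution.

Gantt: | P2 0-4 | P3 4-5 | P4 5-13 | P1 13-28 |
Completion: P1=28  P2=4  P3=5  P4=13
Turnaround (C−A): P1=25  P2=4  P3=1  P4=13
Finish order: P2 → P3 → P4 → P1

P3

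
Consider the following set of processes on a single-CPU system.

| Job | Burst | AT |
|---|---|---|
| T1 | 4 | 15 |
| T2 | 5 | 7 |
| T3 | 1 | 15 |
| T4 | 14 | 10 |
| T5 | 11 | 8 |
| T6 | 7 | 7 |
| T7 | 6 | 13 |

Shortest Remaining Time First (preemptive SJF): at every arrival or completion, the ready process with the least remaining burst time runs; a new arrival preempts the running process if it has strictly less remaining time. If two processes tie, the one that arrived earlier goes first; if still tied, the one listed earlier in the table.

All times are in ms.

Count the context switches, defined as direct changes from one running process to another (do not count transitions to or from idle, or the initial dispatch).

Schedule: | idle 0-7 | T2 7-12 | T6 12-15 | T3 15-16 | T6 16-20 | T1 20-24 | T7 24-30 | T5 30-41 | T4 41-55 |
Completion: T1=24  T2=12  T3=16  T4=55  T5=41  T6=20  T7=30
Turnaround (C−A): T1=9  T2=5  T3=1  T4=45  T5=33  T6=13  T7=17

7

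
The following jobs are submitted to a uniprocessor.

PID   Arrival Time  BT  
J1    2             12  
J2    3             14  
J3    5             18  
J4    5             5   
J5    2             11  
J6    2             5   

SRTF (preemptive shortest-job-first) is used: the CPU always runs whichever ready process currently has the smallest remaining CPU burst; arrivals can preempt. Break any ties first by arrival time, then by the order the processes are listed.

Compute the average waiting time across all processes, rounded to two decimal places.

18.17

Gantt: | idle 0-2 | J6 2-7 | J4 7-12 | J5 12-23 | J1 23-35 | J2 35-49 | J3 49-67 |
Completion: J1=35  J2=49  J3=67  J4=12  J5=23  J6=7
Turnaround (C−A): J1=33  J2=46  J3=62  J4=7  J5=21  J6=5
Waiting times: J1=21, J2=32, J3=44, J4=2, J5=10, J6=0
Average waiting = (21+32+44+2+10+0) / 6 = 109/6 = 18.17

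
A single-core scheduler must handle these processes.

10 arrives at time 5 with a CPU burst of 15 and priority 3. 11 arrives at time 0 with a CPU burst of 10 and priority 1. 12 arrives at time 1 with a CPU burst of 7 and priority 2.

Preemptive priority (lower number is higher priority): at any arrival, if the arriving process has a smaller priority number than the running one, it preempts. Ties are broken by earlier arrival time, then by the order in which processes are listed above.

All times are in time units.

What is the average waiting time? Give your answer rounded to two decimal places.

Schedule: | 11 0-10 | 12 10-17 | 10 17-32 |
Completion: 10=32  11=10  12=17
Turnaround (C−A): 10=27  11=10  12=16
Waiting times: 10=12, 11=0, 12=9
Average waiting = (12+0+9) / 3 = 21/3 = 7.00

7.00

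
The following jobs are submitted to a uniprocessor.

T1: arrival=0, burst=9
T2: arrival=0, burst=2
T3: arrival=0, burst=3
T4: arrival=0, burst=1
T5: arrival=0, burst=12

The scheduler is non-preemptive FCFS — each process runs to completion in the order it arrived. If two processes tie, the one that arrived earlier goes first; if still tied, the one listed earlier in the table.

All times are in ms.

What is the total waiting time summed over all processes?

Schedule: | T1 0-9 | T2 9-11 | T3 11-14 | T4 14-15 | T5 15-27 |
Completion: T1=9  T2=11  T3=14  T4=15  T5=27
Turnaround (C−A): T1=9  T2=11  T3=14  T4=15  T5=27
Waiting = turnaround − burst: T1=0, T2=9, T3=11, T4=14, T5=15
Total waiting = 0 + 9 + 11 + 14 + 15 = 49

49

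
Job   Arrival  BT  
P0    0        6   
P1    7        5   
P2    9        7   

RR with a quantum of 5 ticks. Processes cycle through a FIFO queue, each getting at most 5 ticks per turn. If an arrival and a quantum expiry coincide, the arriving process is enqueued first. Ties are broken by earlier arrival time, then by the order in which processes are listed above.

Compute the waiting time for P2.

3

Timeline: | P0 0-6 | idle 6-7 | P1 7-12 | P2 12-19 |
Completion: P0=6  P1=12  P2=19
Waiting(P2) = turnaround − burst = 10 − 7 = 3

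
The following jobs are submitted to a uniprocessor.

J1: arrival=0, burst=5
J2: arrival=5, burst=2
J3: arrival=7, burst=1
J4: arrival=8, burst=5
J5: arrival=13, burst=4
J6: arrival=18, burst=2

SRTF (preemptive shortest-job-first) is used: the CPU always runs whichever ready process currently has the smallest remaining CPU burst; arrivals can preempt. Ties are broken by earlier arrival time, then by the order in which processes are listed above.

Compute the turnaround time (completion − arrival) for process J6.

2

Gantt: | J1 0-5 | J2 5-7 | J3 7-8 | J4 8-13 | J5 13-17 | idle 17-18 | J6 18-20 |
Completion: J1=5  J2=7  J3=8  J4=13  J5=17  J6=20
Turnaround (C−A): J1=5  J2=2  J3=1  J4=5  J5=4  J6=2
Turnaround(J6) = completion − arrival = 20 − 18 = 2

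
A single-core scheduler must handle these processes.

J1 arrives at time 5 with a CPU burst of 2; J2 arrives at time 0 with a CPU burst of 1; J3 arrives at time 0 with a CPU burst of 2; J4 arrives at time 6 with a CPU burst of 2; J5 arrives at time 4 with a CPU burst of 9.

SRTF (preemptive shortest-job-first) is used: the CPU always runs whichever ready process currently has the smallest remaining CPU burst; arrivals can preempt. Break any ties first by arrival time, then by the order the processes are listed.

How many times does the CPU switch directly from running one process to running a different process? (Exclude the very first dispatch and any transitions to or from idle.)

Schedule: | J2 0-1 | J3 1-3 | idle 3-4 | J5 4-5 | J1 5-7 | J4 7-9 | J5 9-17 |
Completion: J1=7  J2=1  J3=3  J4=9  J5=17
Turnaround (C−A): J1=2  J2=1  J3=3  J4=3  J5=13

4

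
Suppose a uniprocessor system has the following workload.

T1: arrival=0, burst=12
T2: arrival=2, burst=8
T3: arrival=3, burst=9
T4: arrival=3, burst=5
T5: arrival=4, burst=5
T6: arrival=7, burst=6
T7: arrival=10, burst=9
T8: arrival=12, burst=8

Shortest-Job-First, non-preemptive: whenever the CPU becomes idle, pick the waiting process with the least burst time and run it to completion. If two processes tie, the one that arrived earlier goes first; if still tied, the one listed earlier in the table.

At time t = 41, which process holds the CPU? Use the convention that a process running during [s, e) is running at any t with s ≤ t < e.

Gantt: | T1 0-12 | T4 12-17 | T5 17-22 | T6 22-28 | T2 28-36 | T8 36-44 | T3 44-53 | T7 53-62 |
Completion: T1=12  T2=36  T3=53  T4=17  T5=22  T6=28  T7=62  T8=44

T8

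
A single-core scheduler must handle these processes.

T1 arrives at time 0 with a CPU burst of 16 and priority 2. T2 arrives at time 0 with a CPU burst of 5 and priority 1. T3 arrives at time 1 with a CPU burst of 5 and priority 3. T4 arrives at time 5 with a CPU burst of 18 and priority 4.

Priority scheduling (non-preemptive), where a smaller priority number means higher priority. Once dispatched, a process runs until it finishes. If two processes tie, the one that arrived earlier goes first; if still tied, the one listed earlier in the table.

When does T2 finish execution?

5

Schedule: | T2 0-5 | T1 5-21 | T3 21-26 | T4 26-44 |
Completion: T1=21  T2=5  T3=26  T4=44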